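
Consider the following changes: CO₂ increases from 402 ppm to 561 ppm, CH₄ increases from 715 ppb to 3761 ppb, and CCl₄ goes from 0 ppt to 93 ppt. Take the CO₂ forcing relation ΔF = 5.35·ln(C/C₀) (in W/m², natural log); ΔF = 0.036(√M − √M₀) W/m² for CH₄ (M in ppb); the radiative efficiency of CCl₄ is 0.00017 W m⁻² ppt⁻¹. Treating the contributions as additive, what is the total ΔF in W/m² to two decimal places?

CO₂: 5.35 × ln(561/402) = 5.35 × ln(1.39552) = 5.35 × 0.33327 = 1.7830 W/m².
CH₄: 0.036 × (√3761 − √715) = 0.036 × (61.3270 − 26.7395) = 0.036 × 34.5875 = 1.2452 W/m².
CCl₄: ΔF = 0.00017 × (93 − 0) = 0.00017 × 93 = 0.0158 W/m².
Total ΔF = 1.7830 + 1.2452 + 0.0158 = 3.0440 W/m².

ΔF = 3.04 W/m²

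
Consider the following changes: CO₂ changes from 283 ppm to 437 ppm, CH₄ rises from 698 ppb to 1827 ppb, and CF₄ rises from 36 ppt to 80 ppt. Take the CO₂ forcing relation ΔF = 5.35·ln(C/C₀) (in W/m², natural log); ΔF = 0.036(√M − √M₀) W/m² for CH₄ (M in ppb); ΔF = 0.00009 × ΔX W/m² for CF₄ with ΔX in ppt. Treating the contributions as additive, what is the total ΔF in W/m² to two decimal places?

CO₂: 5.35 × ln(437/283) = 5.35 × ln(1.54417) = 5.35 × 0.43449 = 2.3245 W/m².
CH₄: 0.036 × (√1827 − √698) = 0.036 × (42.7434 − 26.4197) = 0.036 × 16.3237 = 0.5877 W/m².
CF₄: ΔF = 0.00009 × (80 − 36) = 0.00009 × 44 = 0.0040 W/m².
Total ΔF = 2.3245 + 0.5877 + 0.0040 = 2.9162 W/m².

ΔF = 2.92 W/m²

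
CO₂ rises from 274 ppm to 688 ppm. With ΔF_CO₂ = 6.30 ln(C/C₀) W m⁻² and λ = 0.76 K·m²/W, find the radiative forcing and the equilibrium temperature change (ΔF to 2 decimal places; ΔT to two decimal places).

ΔF = 5.80 W/m²; ΔT = 4.41 K

CO₂: 6.30 × ln(688/274) = 6.30 × ln(2.51095) = 6.30 × 0.92066 = 5.8002 W/m².
ΔT = λ ΔF = 0.76 × 5.80 = 4.4080 K.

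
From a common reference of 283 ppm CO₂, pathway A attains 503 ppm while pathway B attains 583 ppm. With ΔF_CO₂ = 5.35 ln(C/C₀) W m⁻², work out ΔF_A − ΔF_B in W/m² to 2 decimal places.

ΔF_A − ΔF_B = -0.79 W/m²

ΔF_A = 5.35 ln(503/283) = 5.35 × 0.57514 = 3.0770 W/m².
ΔF_B = 5.35 ln(583/283) = 5.35 × 0.72274 = 3.8667 W/m².
Difference: 3.0770 − 3.8667 = -0.7897 W/m².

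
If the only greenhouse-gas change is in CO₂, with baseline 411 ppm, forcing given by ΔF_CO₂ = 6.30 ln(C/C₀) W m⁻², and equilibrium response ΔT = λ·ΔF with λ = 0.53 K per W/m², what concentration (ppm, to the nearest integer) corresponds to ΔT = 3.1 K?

Required forcing: ΔF = ΔT/λ = 3.1/0.53 = 5.8491 W/m².
Then ln(C/411) = ΔF/6.30 = 5.8491/6.30 = 0.92843.
So C = 411 × e^0.92843 = 411 × 2.53053 = 1040.05 ppm.

C ≈ 1040 ppm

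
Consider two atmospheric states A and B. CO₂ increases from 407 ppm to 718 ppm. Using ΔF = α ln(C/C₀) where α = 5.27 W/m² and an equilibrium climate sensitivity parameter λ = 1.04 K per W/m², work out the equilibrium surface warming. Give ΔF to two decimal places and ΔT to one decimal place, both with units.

CO₂: 5.27 × ln(718/407) = 5.27 × ln(1.76413) = 5.27 × 0.56766 = 2.9916 W/m².
ΔT = λ ΔF = 1.04 × 2.99 = 3.1096 K.

ΔF = 2.99 W/m²; ΔT = 3.1 K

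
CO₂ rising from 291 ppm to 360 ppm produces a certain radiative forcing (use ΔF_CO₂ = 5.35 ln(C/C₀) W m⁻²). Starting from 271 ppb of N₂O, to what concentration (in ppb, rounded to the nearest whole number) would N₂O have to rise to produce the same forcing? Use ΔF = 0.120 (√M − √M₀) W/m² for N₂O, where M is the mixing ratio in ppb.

M ≈ 673 ppb

CO₂ forcing: 5.35 × ln(360/291) = 5.35 × 0.212781 = 1.13838 W/m².
Set 0.120(√M − √271) = 1.13838: √M = 1.13838/0.120 + √271 = 9.4865 + 16.4621 = 25.9486.
M = (25.9486)² = 673.33 ppb.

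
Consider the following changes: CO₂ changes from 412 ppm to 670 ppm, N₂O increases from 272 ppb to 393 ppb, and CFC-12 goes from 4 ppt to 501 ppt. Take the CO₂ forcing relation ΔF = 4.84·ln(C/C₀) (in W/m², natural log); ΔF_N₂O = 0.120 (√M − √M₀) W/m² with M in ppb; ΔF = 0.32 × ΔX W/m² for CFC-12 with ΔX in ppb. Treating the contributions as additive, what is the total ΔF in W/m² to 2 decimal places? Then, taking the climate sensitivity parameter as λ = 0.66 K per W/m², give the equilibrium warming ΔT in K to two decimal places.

ΔF = 2.91 W/m²; ΔT = 1.92 K

CO₂: 4.84 × ln(670/412) = 4.84 × ln(1.62621) = 4.84 × 0.48625 = 2.3535 W/m².
N₂O: 0.120 × (√393 − √272) = 0.120 × (19.8242 − 16.4924) = 0.120 × 3.3318 = 0.3998 W/m².
CFC-12: Δ = 501 − 4 = 497 ppt = 0.497 ppb; ΔF = 0.32 × 0.497 = 0.1590 W/m².
Total ΔF = 2.3535 + 0.3998 + 0.1590 = 2.9123 W/m².
ΔT = λ ΔF = 0.66 × 2.91 = 1.9206 K.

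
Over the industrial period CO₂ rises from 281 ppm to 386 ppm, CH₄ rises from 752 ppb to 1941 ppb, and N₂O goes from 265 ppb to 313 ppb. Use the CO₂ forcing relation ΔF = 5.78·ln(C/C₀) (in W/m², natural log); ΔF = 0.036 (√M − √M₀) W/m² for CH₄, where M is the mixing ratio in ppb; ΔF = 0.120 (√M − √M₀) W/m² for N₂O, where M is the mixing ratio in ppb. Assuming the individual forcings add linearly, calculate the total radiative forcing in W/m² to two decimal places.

CO₂: 5.78 × ln(386/281) = 5.78 × ln(1.37367) = 5.78 × 0.31749 = 1.8351 W/m².
CH₄: 0.036 × (√1941 − √752) = 0.036 × (44.0568 − 27.4226) = 0.036 × 16.6342 = 0.5988 W/m².
N₂O: 0.120 × (√313 − √265) = 0.120 × (17.6918 − 16.2788) = 0.120 × 1.4130 = 0.1696 W/m².
Total ΔF = 1.8351 + 0.5988 + 0.1696 = 2.6035 W/m².

ΔF = 2.60 W/m²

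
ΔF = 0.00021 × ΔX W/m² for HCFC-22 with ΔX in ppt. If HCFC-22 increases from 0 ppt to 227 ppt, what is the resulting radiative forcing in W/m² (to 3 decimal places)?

HCFC-22: ΔF = 0.00021 × (227 − 0) = 0.00021 × 227 = 0.0477 W/m².

ΔF = 0.048 W/m²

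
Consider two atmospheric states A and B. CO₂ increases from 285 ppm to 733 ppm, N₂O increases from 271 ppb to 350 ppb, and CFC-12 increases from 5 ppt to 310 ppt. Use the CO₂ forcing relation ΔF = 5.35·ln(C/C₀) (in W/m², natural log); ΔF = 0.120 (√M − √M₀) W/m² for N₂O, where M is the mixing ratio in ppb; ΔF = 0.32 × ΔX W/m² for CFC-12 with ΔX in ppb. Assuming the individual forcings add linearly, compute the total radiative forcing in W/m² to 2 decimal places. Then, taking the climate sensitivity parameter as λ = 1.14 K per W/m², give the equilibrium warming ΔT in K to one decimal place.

ΔF = 5.42 W/m²; ΔT = 6.2 K

CO₂: 5.35 × ln(733/285) = 5.35 × ln(2.57193) = 5.35 × 0.94466 = 5.0539 W/m².
N₂O: 0.120 × (√350 − √271) = 0.120 × (18.7083 − 16.4621) = 0.120 × 2.2462 = 0.2695 W/m².
CFC-12: Δ = 310 − 5 = 305 ppt = 0.305 ppb; ΔF = 0.32 × 0.305 = 0.0976 W/m².
Total ΔF = 5.0539 + 0.2695 + 0.0976 = 5.4210 W/m².
ΔT = λ ΔF = 1.14 × 5.42 = 6.1788 K.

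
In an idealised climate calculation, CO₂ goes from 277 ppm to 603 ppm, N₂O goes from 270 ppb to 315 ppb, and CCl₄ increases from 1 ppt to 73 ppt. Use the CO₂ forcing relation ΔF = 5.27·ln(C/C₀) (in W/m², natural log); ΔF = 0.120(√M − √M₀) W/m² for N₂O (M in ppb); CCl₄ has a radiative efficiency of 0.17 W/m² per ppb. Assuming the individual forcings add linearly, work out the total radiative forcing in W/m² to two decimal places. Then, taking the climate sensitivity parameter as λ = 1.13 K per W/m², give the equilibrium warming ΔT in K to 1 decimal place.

ΔF = 4.27 W/m²; ΔT = 4.8 K

CO₂: 5.27 × ln(603/277) = 5.27 × ln(2.17690) = 5.27 × 0.77790 = 4.0995 W/m².
N₂O: 0.120 × (√315 − √270) = 0.120 × (17.7482 − 16.4317) = 0.120 × 1.3165 = 0.1580 W/m².
CCl₄: Δ = 73 − 1 = 72 ppt = 0.072 ppb; ΔF = 0.17 × 0.072 = 0.0122 W/m².
Total ΔF = 4.0995 + 0.1580 + 0.0122 = 4.2697 W/m².
ΔT = λ ΔF = 1.13 × 4.27 = 4.8251 K.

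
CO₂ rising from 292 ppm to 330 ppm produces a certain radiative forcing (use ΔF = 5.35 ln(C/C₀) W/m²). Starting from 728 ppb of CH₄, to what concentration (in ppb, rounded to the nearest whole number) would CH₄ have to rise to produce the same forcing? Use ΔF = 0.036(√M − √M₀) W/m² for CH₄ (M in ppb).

CO₂ forcing: 5.35 × ln(330/292) = 5.35 × 0.122339 = 0.65451 W/m².
Set 0.036(√M − √728) = 0.65451: √M = 0.65451/0.036 + √728 = 18.1808 + 26.9815 = 45.1623.
M = (45.1623)² = 2039.63 ppb.

M ≈ 2040 ppb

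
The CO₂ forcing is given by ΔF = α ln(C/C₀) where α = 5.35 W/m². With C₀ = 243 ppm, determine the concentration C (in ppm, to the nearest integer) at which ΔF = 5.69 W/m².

C ≈ 704 ppm

Set 5.35 ln(C/243) = 5.69, so ln(C/243) = 5.69/5.35 = 1.06355.
Then C/243 = e^1.06355 = 2.89664, giving C = 243 × 2.89664 = 703.88 ppm.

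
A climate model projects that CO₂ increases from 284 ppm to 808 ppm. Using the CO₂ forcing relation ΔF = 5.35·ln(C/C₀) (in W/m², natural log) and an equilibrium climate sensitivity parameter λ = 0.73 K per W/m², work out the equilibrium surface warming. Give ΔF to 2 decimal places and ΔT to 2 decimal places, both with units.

CO₂: 5.35 × ln(808/284) = 5.35 × ln(2.84507) = 5.35 × 1.04559 = 5.5939 W/m².
ΔT = λ ΔF = 0.73 × 5.59 = 4.0807 K.

ΔF = 5.59 W/m²; ΔT = 4.08 K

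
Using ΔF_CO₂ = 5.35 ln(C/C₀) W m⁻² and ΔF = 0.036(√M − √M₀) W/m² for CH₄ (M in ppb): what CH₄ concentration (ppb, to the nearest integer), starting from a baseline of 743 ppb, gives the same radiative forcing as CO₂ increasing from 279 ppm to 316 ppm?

M ≈ 2094 ppb

CO₂ forcing: 5.35 × ln(316/279) = 5.35 × 0.124530 = 0.66624 W/m².
Set 0.036(√M − √743) = 0.66624: √M = 0.66624/0.036 + √743 = 18.5067 + 27.2580 = 45.7647.
M = (45.7647)² = 2094.41 ppb.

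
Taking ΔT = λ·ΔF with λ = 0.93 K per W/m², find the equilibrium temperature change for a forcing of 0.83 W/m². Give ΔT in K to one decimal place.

ΔT = 0.8 K

ΔT = λ ΔF = 0.93 × 0.83 = 0.7719 K.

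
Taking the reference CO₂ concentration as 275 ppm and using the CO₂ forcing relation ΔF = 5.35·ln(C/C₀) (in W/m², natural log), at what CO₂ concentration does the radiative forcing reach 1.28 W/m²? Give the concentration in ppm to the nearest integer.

Set 5.35 ln(C/275) = 1.28, so ln(C/275) = 1.28/5.35 = 0.23925.
Then C/275 = e^0.23925 = 1.27030, giving C = 275 × 1.27030 = 349.33 ppm.

C ≈ 349 ppm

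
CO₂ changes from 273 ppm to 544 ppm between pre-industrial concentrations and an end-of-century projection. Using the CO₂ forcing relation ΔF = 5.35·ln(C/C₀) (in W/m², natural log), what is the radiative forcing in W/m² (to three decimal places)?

CO₂: 5.35 × ln(544/273) = 5.35 × ln(1.99267) = 5.35 × 0.68948 = 3.6887 W/m².

ΔF = 3.689 W/m²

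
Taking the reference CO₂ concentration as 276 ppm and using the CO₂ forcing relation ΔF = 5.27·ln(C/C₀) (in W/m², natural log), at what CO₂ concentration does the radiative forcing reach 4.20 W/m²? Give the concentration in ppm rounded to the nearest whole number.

Set 5.27 ln(C/276) = 4.20, so ln(C/276) = 4.20/5.27 = 0.79696.
Then C/276 = e^0.79696 = 2.21879, giving C = 276 × 2.21879 = 612.39 ppm.

C ≈ 612 ppm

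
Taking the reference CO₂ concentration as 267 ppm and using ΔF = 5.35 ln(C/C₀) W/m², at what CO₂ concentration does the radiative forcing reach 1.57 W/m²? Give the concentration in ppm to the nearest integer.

C ≈ 358 ppm

Set 5.35 ln(C/267) = 1.57, so ln(C/267) = 1.57/5.35 = 0.29346.
Then C/267 = e^0.29346 = 1.34106, giving C = 267 × 1.34106 = 358.06 ppm.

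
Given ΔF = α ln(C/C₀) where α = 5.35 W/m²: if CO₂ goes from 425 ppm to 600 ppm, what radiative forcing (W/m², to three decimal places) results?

ΔF = 1.845 W/m²

CO₂: 5.35 × ln(600/425) = 5.35 × ln(1.41176) = 5.35 × 0.34484 = 1.8449 W/m².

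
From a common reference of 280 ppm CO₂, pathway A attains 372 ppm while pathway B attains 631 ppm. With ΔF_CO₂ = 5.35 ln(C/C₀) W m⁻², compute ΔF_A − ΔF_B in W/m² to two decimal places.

ΔF_A − ΔF_B = -2.83 W/m²

ΔF_A = 5.35 ln(372/280) = 5.35 × 0.28410 = 1.5199 W/m².
ΔF_B = 5.35 ln(631/280) = 5.35 × 0.81252 = 4.3470 W/m².
Difference: 1.5199 − 4.3470 = -2.8271 W/m².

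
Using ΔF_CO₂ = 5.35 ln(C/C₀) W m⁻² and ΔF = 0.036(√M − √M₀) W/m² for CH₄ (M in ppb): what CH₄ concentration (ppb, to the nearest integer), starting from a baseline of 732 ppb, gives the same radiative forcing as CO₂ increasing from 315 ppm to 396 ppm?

M ≈ 3729 ppb

CO₂ forcing: 5.35 × ln(396/315) = 5.35 × 0.228842 = 1.22430 W/m².
Set 0.036(√M − √732) = 1.22430: √M = 1.22430/0.036 + √732 = 34.0083 + 27.0555 = 61.0638.
M = (61.0638)² = 3728.79 ppb.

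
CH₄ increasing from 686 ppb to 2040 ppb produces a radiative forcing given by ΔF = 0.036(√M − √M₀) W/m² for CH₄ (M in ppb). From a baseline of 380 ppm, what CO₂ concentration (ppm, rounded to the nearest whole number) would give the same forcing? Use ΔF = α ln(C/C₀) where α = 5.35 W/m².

CH₄ forcing: 0.036 × (√2040 − √686) = 0.036 × (45.1664 − 26.1916) = 0.036 × 18.9748 = 0.68309 W/m².
Set 5.35 ln(C/380) = 0.68309: ln(C/380) = 0.68309/5.35 = 0.12768, so C = 380 × e^0.12768 = 380 × 1.13619 = 431.75 ppm.

C ≈ 432 ppm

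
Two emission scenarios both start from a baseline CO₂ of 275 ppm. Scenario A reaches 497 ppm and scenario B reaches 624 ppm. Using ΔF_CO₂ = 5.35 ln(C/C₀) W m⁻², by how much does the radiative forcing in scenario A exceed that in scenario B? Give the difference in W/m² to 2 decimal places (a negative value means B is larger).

ΔF_A = 5.35 ln(497/275) = 5.35 × 0.59182 = 3.1662 W/m².
ΔF_B = 5.35 ln(624/275) = 5.35 × 0.81938 = 4.3837 W/m².
Difference: 3.1662 − 4.3837 = -1.2175 W/m².

ΔF_A − ΔF_B = -1.22 W/m²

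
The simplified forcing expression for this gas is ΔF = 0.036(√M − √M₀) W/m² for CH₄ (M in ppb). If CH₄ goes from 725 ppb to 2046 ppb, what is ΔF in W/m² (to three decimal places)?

CH₄: 0.036 × (√2046 − √725) = 0.036 × (45.2327 − 26.9258) = 0.036 × 18.3069 = 0.6590 W/m².

ΔF = 0.659 W/m²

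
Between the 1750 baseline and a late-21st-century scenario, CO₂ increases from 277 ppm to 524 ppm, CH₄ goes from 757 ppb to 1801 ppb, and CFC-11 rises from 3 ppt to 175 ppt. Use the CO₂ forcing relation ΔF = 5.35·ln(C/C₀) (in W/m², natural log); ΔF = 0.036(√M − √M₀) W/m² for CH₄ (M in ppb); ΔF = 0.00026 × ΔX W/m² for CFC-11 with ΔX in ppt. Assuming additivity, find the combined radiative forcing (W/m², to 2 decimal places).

ΔF = 3.99 W/m²

CO₂: 5.35 × ln(524/277) = 5.35 × ln(1.89170) = 5.35 × 0.63748 = 3.4105 W/m².
CH₄: 0.036 × (√1801 − √757) = 0.036 × (42.4382 − 27.5136) = 0.036 × 14.9246 = 0.5373 W/m².
CFC-11: ΔF = 0.00026 × (175 − 3) = 0.00026 × 172 = 0.0447 W/m².
Total ΔF = 3.4105 + 0.5373 + 0.0447 = 3.9925 W/m².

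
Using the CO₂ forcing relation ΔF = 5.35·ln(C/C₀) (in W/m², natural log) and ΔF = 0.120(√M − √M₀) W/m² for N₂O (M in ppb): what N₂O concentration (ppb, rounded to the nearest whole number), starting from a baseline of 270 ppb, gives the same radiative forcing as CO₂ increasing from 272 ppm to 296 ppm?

CO₂ forcing: 5.35 × ln(296/272) = 5.35 × 0.084557 = 0.45238 W/m².
Set 0.120(√M − √270) = 0.45238: √M = 0.45238/0.120 + √270 = 3.7698 + 16.4317 = 20.2015.
M = (20.2015)² = 408.10 ppb.

M ≈ 408 ppb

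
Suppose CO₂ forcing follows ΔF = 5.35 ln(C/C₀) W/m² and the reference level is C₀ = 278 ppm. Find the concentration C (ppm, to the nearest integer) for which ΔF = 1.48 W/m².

Set 5.35 ln(C/278) = 1.48, so ln(C/278) = 1.48/5.35 = 0.27664.
Then C/278 = e^0.27664 = 1.31869, giving C = 278 × 1.31869 = 366.60 ppm.

C ≈ 367 ppm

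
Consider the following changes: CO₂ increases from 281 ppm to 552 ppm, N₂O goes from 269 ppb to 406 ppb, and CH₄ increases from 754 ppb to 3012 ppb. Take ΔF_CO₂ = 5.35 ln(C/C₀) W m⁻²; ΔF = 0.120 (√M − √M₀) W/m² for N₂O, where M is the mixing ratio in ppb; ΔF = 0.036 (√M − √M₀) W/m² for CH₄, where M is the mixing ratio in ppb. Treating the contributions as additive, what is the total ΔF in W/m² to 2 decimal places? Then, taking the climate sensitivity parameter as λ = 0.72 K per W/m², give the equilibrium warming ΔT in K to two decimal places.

CO₂: 5.35 × ln(552/281) = 5.35 × ln(1.96441) = 5.35 × 0.67519 = 3.6123 W/m².
N₂O: 0.120 × (√406 − √269) = 0.120 × (20.1494 − 16.4012) = 0.120 × 3.7482 = 0.4498 W/m².
CH₄: 0.036 × (√3012 − √754) = 0.036 × (54.8817 − 27.4591) = 0.036 × 27.4226 = 0.9872 W/m².
Total ΔF = 3.6123 + 0.4498 + 0.9872 = 5.0493 W/m².
ΔT = λ ΔF = 0.72 × 5.05 = 3.6360 K.

ΔF = 5.05 W/m²; ΔT = 3.64 K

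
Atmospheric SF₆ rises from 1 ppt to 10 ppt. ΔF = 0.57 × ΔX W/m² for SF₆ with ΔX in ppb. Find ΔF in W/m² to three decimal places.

SF₆: Δ = 10 − 1 = 9 ppt = 0.009 ppb; ΔF = 0.57 × 0.009 = 0.0051 W/m².

ΔF = 0.005 W/m²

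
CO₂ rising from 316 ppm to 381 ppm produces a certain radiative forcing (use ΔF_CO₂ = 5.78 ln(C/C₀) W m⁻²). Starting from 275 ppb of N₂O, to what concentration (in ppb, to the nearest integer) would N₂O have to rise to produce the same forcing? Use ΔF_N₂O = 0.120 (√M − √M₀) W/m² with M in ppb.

CO₂ forcing: 5.78 × ln(381/316) = 5.78 × 0.187057 = 1.08119 W/m².
Set 0.120(√M − √275) = 1.08119: √M = 1.08119/0.120 + √275 = 9.0099 + 16.5831 = 25.5930.
M = (25.5930)² = 655.00 ppb.

M ≈ 655 ppb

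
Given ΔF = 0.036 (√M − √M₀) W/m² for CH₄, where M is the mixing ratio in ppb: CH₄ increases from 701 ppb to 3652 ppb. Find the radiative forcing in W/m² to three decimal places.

CH₄: 0.036 × (√3652 − √701) = 0.036 × (60.4318 − 26.4764) = 0.036 × 33.9554 = 1.2224 W/m².

ΔF = 1.222 W/m²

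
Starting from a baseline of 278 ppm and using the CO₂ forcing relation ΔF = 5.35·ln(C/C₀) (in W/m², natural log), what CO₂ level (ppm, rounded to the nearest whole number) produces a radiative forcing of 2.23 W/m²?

Set 5.35 ln(C/278) = 2.23, so ln(C/278) = 2.23/5.35 = 0.41682.
Then C/278 = e^0.41682 = 1.51713, giving C = 278 × 1.51713 = 421.76 ppm.

C ≈ 422 ppm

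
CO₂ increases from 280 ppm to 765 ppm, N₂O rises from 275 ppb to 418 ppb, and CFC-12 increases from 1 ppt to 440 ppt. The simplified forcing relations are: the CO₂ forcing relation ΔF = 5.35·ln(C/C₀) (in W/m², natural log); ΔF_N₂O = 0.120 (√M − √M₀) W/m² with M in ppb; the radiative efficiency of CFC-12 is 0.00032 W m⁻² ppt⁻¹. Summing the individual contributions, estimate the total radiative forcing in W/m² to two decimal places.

ΔF = 5.98 W/m²

CO₂: 5.35 × ln(765/280) = 5.35 × ln(2.73214) = 5.35 × 1.00509 = 5.3772 W/m².
N₂O: 0.120 × (√418 − √275) = 0.120 × (20.4450 − 16.5831) = 0.120 × 3.8619 = 0.4634 W/m².
CFC-12: ΔF = 0.00032 × (440 − 1) = 0.00032 × 439 = 0.1405 W/m².
Total ΔF = 5.3772 + 0.4634 + 0.1405 = 5.9811 W/m².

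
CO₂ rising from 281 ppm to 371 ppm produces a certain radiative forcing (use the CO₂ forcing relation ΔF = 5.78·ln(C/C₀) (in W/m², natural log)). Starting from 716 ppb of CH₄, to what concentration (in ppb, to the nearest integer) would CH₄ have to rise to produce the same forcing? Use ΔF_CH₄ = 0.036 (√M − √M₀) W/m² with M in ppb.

CO₂ forcing: 5.78 × ln(371/281) = 5.78 × 0.277847 = 1.60596 W/m².
Set 0.036(√M − √716) = 1.60596: √M = 1.60596/0.036 + √716 = 44.6100 + 26.7582 = 71.3682.
M = (71.3682)² = 5093.42 ppb.

M ≈ 5093 ppb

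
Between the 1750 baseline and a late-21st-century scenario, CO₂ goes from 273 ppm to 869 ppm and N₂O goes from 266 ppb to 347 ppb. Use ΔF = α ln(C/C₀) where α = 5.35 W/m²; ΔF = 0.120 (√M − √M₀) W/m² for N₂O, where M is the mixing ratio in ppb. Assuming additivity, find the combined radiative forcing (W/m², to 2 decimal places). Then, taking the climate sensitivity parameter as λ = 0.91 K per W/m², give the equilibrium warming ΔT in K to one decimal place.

ΔF = 6.47 W/m²; ΔT = 5.9 K

CO₂: 5.35 × ln(869/273) = 5.35 × ln(3.18315) = 5.35 × 1.15787 = 6.1946 W/m².
N₂O: 0.120 × (√347 − √266) = 0.120 × (18.6279 − 16.3095) = 0.120 × 2.3184 = 0.2782 W/m².
Total ΔF = 6.1946 + 0.2782 = 6.4728 W/m².
ΔT = λ ΔF = 0.91 × 6.47 = 5.8877 K.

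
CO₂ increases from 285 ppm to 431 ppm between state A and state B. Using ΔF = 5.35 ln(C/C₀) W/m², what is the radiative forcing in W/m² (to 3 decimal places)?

ΔF = 2.213 W/m²

CO₂: 5.35 × ln(431/285) = 5.35 × ln(1.51228) = 5.35 × 0.41362 = 2.2129 W/m².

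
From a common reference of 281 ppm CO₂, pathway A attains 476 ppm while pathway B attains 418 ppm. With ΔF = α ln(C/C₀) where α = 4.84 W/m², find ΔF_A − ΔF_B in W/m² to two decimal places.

ΔF_A − ΔF_B = 0.63 W/m²

ΔF_A = 4.84 ln(476/281) = 4.84 × 0.52706 = 2.5510 W/m².
ΔF_B = 4.84 ln(418/281) = 4.84 × 0.39713 = 1.9221 W/m².
Difference: 2.5510 − 1.9221 = 0.6289 W/m².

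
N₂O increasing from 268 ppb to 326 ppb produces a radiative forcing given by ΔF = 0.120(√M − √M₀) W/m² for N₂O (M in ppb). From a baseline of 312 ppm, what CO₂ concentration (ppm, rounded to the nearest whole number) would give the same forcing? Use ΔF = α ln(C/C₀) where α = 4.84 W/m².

C ≈ 325 ppm

N₂O forcing: 0.120 × (√326 − √268) = 0.120 × (18.0555 − 16.3707) = 0.120 × 1.6848 = 0.20218 W/m².
Set 4.84 ln(C/312) = 0.20218: ln(C/312) = 0.20218/4.84 = 0.04177, so C = 312 × e^0.04177 = 312 × 1.04265 = 325.31 ppm.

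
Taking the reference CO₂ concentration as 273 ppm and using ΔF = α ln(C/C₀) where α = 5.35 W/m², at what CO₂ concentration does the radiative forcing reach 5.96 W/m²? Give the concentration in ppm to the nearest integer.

C ≈ 832 ppm

Set 5.35 ln(C/273) = 5.96, so ln(C/273) = 5.96/5.35 = 1.11402.
Then C/273 = e^1.11402 = 3.04658, giving C = 273 × 3.04658 = 831.72 ppm.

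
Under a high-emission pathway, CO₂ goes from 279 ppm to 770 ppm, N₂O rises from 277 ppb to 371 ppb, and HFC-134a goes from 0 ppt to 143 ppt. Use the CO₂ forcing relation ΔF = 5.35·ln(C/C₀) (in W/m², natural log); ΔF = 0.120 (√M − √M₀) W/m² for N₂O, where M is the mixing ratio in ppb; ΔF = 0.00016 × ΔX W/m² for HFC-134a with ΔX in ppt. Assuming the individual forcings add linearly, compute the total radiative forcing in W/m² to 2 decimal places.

CO₂: 5.35 × ln(770/279) = 5.35 × ln(2.75986) = 5.35 × 1.01518 = 5.4312 W/m².
N₂O: 0.120 × (√371 − √277) = 0.120 × (19.2614 − 16.6433) = 0.120 × 2.6181 = 0.3142 W/m².
HFC-134a: ΔF = 0.00016 × (143 − 0) = 0.00016 × 143 = 0.0229 W/m².
Total ΔF = 5.4312 + 0.3142 + 0.0229 = 5.7683 W/m².

ΔF = 5.77 W/m²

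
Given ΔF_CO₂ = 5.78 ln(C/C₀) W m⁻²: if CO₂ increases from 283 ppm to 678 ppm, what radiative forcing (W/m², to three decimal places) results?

ΔF = 5.050 W/m²

CO₂: 5.78 × ln(678/283) = 5.78 × ln(2.39576) = 5.78 × 0.87370 = 5.0500 W/m².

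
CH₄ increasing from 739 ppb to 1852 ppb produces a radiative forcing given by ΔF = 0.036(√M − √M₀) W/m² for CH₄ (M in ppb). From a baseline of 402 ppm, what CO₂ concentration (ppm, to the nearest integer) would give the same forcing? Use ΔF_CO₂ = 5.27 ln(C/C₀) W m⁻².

C ≈ 448 ppm

CH₄ forcing: 0.036 × (√1852 − √739) = 0.036 × (43.0349 − 27.1846) = 0.036 × 15.8503 = 0.57061 W/m².
Set 5.27 ln(C/402) = 0.57061: ln(C/402) = 0.57061/5.27 = 0.10828, so C = 402 × e^0.10828 = 402 × 1.11436 = 447.97 ppm.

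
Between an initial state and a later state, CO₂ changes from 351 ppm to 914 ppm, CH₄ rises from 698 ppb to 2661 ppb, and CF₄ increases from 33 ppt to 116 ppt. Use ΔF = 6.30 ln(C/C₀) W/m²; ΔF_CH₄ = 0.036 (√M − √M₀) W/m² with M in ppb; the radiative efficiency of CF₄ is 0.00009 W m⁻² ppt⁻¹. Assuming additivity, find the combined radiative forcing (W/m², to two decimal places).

CO₂: 6.30 × ln(914/351) = 6.30 × ln(2.60399) = 6.30 × 0.95704 = 6.0294 W/m².
CH₄: 0.036 × (√2661 − √698) = 0.036 × (51.5849 − 26.4197) = 0.036 × 25.1652 = 0.9059 W/m².
CF₄: ΔF = 0.00009 × (116 − 33) = 0.00009 × 83 = 0.0075 W/m².
Total ΔF = 6.0294 + 0.9059 + 0.0075 = 6.9428 W/m².

ΔF = 6.94 W/m²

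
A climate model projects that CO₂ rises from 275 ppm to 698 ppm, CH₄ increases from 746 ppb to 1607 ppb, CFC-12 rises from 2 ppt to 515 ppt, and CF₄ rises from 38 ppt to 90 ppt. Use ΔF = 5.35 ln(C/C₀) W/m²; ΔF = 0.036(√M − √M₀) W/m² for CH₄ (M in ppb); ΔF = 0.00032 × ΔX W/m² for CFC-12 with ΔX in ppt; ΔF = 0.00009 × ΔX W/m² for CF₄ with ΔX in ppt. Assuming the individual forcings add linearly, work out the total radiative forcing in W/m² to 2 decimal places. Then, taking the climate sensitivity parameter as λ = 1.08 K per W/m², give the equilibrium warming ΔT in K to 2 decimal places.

ΔF = 5.61 W/m²; ΔT = 6.06 K

CO₂: 5.35 × ln(698/275) = 5.35 × ln(2.53818) = 5.35 × 0.93145 = 4.9833 W/m².
CH₄: 0.036 × (√1607 − √746) = 0.036 × (40.0874 − 27.3130) = 0.036 × 12.7744 = 0.4599 W/m².
CFC-12: ΔF = 0.00032 × (515 − 2) = 0.00032 × 513 = 0.1642 W/m².
CF₄: ΔF = 0.00009 × (90 − 38) = 0.00009 × 52 = 0.0047 W/m².
Total ΔF = 4.9833 + 0.4599 + 0.1642 + 0.0047 = 5.6121 W/m².
ΔT = λ ΔF = 1.08 × 5.61 = 6.0588 K.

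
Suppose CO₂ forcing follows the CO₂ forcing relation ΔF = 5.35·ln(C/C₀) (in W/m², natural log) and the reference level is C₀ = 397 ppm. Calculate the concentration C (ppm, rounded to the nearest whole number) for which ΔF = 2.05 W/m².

C ≈ 582 ppm

Set 5.35 ln(C/397) = 2.05, so ln(C/397) = 2.05/5.35 = 0.38318.
Then C/397 = e^0.38318 = 1.46694, giving C = 397 × 1.46694 = 582.38 ppm.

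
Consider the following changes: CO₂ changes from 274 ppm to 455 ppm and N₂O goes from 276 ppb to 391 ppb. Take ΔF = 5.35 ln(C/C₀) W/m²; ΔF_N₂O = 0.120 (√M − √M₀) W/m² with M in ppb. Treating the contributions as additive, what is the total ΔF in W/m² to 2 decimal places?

ΔF = 3.09 W/m²

CO₂: 5.35 × ln(455/274) = 5.35 × ln(1.66058) = 5.35 × 0.50717 = 2.7134 W/m².
N₂O: 0.120 × (√391 − √276) = 0.120 × (19.7737 − 16.6132) = 0.120 × 3.1605 = 0.3793 W/m².
Total ΔF = 2.7134 + 0.3793 = 3.0927 W/m².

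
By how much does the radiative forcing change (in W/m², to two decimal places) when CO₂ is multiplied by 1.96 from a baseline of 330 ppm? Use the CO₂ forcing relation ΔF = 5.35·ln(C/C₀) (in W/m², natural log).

ΔF = 3.60 W/m²

Because the forcing depends only on the ratio C/C₀, the initial concentration does not enter.
ΔF = 5.35 × ln(1.96) = 5.35 × 0.67294 = 3.6002 W/m².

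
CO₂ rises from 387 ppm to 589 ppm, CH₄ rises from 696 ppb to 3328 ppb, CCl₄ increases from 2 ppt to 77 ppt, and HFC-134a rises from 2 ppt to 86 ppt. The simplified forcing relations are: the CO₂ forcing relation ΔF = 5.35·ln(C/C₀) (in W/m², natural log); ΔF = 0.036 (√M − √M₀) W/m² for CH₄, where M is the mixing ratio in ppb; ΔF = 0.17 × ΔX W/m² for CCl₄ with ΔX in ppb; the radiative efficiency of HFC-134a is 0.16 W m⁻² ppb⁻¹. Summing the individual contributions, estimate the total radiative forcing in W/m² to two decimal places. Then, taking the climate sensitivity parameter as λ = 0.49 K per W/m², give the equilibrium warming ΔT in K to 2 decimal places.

CO₂: 5.35 × ln(589/387) = 5.35 × ln(1.52196) = 5.35 × 0.42000 = 2.2470 W/m².
CH₄: 0.036 × (√3328 − √696) = 0.036 × (57.6888 − 26.3818) = 0.036 × 31.3070 = 1.1271 W/m².
CCl₄: Δ = 77 − 2 = 75 ppt = 0.075 ppb; ΔF = 0.17 × 0.075 = 0.0128 W/m².
HFC-134a: Δ = 86 − 2 = 84 ppt = 0.084 ppb; ΔF = 0.16 × 0.084 = 0.0134 W/m².
Total ΔF = 2.2470 + 1.1271 + 0.0128 + 0.0134 = 3.4003 W/m².
ΔT = λ ΔF = 0.49 × 3.40 = 1.6660 K.

ΔF = 3.40 W/m²; ΔT = 1.67 K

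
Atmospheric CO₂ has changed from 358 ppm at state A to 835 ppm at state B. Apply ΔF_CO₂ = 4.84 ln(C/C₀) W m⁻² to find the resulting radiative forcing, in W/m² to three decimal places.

ΔF = 4.099 W/m²

CO₂ absorption bands are partially saturated, so forcing scales with the logarithm of the concentration ratio.
CO₂: 4.84 × ln(835/358) = 4.84 × ln(2.33240) = 4.84 × 0.84690 = 4.0990 W/m².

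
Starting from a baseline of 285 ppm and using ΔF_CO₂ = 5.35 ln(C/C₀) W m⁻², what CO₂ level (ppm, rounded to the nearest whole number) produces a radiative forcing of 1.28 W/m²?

Set 5.35 ln(C/285) = 1.28, so ln(C/285) = 1.28/5.35 = 0.23925.
Then C/285 = e^0.23925 = 1.27030, giving C = 285 × 1.27030 = 362.04 ppm.

C ≈ 362 ppm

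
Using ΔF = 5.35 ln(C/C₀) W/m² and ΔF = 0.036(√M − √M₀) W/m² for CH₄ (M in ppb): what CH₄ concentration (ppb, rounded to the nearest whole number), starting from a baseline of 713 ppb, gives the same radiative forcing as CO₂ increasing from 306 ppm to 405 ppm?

CO₂ forcing: 5.35 × ln(405/306) = 5.35 × 0.280302 = 1.49962 W/m².
Set 0.036(√M − √713) = 1.49962: √M = 1.49962/0.036 + √713 = 41.6561 + 26.7021 = 68.3582.
M = (68.3582)² = 4672.84 ppb.

M ≈ 4673 ppb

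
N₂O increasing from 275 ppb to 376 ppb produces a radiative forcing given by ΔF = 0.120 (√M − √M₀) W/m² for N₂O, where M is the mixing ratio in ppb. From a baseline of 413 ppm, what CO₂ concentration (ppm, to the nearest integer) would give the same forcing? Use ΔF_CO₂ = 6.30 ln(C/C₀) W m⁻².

C ≈ 436 ppm

N₂O forcing: 0.120 × (√376 − √275) = 0.120 × (19.3907 − 16.5831) = 0.120 × 2.8076 = 0.33691 W/m².
Set 6.30 ln(C/413) = 0.33691: ln(C/413) = 0.33691/6.30 = 0.05348, so C = 413 × e^0.05348 = 413 × 1.05494 = 435.69 ppm.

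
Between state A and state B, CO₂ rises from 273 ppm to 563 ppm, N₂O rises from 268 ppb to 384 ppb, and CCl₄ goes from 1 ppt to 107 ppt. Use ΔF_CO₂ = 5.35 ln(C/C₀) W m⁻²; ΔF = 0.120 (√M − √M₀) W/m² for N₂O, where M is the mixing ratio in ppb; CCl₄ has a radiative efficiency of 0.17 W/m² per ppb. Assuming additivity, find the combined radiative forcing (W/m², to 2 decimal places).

ΔF = 4.28 W/m²

CO₂: 5.35 × ln(563/273) = 5.35 × ln(2.06227) = 5.35 × 0.72381 = 3.8724 W/m².
N₂O: 0.120 × (√384 − √268) = 0.120 × (19.5959 − 16.3707) = 0.120 × 3.2252 = 0.3870 W/m².
CCl₄: Δ = 107 − 1 = 106 ppt = 0.106 ppb; ΔF = 0.17 × 0.106 = 0.0180 W/m².
Total ΔF = 3.8724 + 0.3870 + 0.0180 = 4.2774 W/m².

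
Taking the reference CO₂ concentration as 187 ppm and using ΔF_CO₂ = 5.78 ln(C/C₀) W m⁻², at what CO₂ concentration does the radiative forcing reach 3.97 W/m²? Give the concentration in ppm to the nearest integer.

Set 5.78 ln(C/187) = 3.97, so ln(C/187) = 3.97/5.78 = 0.68685.
Then C/187 = e^0.68685 = 1.98745, giving C = 187 × 1.98745 = 371.65 ppm.

C ≈ 372 ppm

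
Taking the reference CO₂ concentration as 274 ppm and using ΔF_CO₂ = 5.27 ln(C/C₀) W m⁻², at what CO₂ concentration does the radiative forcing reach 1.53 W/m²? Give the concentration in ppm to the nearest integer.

Set 5.27 ln(C/274) = 1.53, so ln(C/274) = 1.53/5.27 = 0.29032.
Then C/274 = e^0.29032 = 1.33686, giving C = 274 × 1.33686 = 366.30 ppm.

C ≈ 366 ppm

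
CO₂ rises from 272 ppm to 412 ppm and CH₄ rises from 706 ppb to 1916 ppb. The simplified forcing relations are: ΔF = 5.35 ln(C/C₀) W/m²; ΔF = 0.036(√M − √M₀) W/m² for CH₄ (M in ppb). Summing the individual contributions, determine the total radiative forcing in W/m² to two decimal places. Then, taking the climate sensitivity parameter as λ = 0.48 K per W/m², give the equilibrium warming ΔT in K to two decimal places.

ΔF = 2.84 W/m²; ΔT = 1.36 K

CO₂: 5.35 × ln(412/272) = 5.35 × ln(1.51471) = 5.35 × 0.41522 = 2.2214 W/m².
CH₄: 0.036 × (√1916 − √706) = 0.036 × (43.7721 − 26.5707) = 0.036 × 17.2014 = 0.6193 W/m².
Total ΔF = 2.2214 + 0.6193 = 2.8407 W/m².
ΔT = λ ΔF = 0.48 × 2.84 = 1.3632 K.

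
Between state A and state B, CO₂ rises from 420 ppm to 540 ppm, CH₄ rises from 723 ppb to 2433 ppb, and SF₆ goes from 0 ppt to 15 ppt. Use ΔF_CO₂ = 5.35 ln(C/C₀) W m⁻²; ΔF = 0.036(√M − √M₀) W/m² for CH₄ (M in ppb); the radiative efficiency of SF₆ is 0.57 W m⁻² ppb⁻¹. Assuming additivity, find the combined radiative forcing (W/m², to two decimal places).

ΔF = 2.16 W/m²

CO₂: 5.35 × ln(540/420) = 5.35 × ln(1.28571) = 5.35 × 0.25131 = 1.3445 W/m².
CH₄: 0.036 × (√2433 − √723) = 0.036 × (49.3254 − 26.8887) = 0.036 × 22.4367 = 0.8077 W/m².
SF₆: Δ = 15 − 0 = 15 ppt = 0.015 ppb; ΔF = 0.57 × 0.015 = 0.0086 W/m².
Total ΔF = 1.3445 + 0.8077 + 0.0086 = 2.1608 W/m².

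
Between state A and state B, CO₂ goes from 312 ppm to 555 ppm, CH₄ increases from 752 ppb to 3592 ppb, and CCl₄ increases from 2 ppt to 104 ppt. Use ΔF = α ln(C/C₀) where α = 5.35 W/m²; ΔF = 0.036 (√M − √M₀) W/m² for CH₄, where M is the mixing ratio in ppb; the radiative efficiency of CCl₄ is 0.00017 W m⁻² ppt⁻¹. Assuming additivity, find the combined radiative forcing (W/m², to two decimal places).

CO₂: 5.35 × ln(555/312) = 5.35 × ln(1.77885) = 5.35 × 0.57597 = 3.0814 W/m².
CH₄: 0.036 × (√3592 − √752) = 0.036 × (59.9333 − 27.4226) = 0.036 × 32.5107 = 1.1704 W/m².
CCl₄: ΔF = 0.00017 × (104 − 2) = 0.00017 × 102 = 0.0173 W/m².
Total ΔF = 3.0814 + 1.1704 + 0.0173 = 4.2691 W/m².

ΔF = 4.27 W/m²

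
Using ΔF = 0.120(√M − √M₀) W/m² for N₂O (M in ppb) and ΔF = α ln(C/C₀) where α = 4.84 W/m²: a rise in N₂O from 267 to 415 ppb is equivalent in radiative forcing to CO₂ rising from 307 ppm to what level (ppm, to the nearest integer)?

C ≈ 339 ppm

N₂O forcing: 0.120 × (√415 − √267) = 0.120 × (20.3715 − 16.3401) = 0.120 × 4.0314 = 0.48377 W/m².
Set 4.84 ln(C/307) = 0.48377: ln(C/307) = 0.48377/4.84 = 0.09995, so C = 307 × e^0.09995 = 307 × 1.10512 = 339.27 ppm.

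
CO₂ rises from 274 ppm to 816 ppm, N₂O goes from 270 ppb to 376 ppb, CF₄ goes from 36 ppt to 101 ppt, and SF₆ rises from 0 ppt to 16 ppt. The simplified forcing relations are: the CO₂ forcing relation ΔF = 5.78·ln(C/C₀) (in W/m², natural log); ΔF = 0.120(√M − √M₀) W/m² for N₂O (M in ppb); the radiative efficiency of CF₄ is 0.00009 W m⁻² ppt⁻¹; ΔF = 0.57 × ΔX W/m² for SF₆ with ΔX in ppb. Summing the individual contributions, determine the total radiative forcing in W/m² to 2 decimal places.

ΔF = 6.68 W/m²

CO₂: 5.78 × ln(816/274) = 5.78 × ln(2.97810) = 5.78 × 1.09129 = 6.3077 W/m².
N₂O: 0.120 × (√376 − √270) = 0.120 × (19.3907 − 16.4317) = 0.120 × 2.9590 = 0.3551 W/m².
CF₄: ΔF = 0.00009 × (101 − 36) = 0.00009 × 65 = 0.0059 W/m².
SF₆: Δ = 16 − 0 = 16 ppt = 0.016 ppb; ΔF = 0.57 × 0.016 = 0.0091 W/m².
Total ΔF = 6.3077 + 0.3551 + 0.0059 + 0.0091 = 6.6778 W/m².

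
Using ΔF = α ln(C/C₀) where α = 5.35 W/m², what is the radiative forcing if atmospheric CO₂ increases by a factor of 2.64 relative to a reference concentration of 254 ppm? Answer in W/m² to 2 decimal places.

Because the forcing depends only on the ratio C/C₀, the initial concentration does not enter.
ΔF = 5.35 × ln(2.64) = 5.35 × 0.97078 = 5.1937 W/m².

ΔF = 5.19 W/m²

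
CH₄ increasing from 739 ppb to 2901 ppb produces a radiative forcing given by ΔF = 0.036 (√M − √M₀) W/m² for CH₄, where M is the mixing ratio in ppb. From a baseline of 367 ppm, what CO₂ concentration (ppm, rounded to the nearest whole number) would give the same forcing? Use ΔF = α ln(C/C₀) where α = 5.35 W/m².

CH₄ forcing: 0.036 × (√2901 − √739) = 0.036 × (53.8609 − 27.1846) = 0.036 × 26.6763 = 0.96035 W/m².
Set 5.35 ln(C/367) = 0.96035: ln(C/367) = 0.96035/5.35 = 0.17950, so C = 367 × e^0.17950 = 367 × 1.19662 = 439.16 ppm.

C ≈ 439 ppm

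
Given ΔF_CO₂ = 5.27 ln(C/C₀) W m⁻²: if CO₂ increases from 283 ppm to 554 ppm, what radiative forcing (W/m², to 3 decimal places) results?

ΔF = 3.540 W/m²

CO₂: 5.27 × ln(554/283) = 5.27 × ln(1.95760) = 5.27 × 0.67172 = 3.5400 W/m².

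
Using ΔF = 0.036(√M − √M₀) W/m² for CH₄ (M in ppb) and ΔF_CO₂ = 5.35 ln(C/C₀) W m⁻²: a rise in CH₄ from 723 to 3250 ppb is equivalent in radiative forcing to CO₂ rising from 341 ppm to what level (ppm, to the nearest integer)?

CH₄ forcing: 0.036 × (√3250 − √723) = 0.036 × (57.0088 − 26.8887) = 0.036 × 30.1201 = 1.08432 W/m².
Set 5.35 ln(C/341) = 1.08432: ln(C/341) = 1.08432/5.35 = 0.20268, so C = 341 × e^0.20268 = 341 × 1.22468 = 417.62 ppm.

C ≈ 418 ppm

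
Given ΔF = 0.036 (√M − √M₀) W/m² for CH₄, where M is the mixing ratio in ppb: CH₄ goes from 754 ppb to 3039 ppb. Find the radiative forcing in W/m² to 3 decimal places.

ΔF = 0.996 W/m²

CH₄: 0.036 × (√3039 − √754) = 0.036 × (55.1271 − 27.4591) = 0.036 × 27.6680 = 0.9960 W/m².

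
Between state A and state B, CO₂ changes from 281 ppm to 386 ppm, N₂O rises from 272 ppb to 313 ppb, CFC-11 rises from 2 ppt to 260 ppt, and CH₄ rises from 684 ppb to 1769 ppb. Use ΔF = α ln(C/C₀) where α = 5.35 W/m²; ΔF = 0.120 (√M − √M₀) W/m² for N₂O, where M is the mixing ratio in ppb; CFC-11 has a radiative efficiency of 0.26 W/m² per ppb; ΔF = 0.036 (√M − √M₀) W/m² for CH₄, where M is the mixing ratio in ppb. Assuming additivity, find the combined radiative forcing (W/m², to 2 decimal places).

ΔF = 2.48 W/m²

CO₂: 5.35 × ln(386/281) = 5.35 × ln(1.37367) = 5.35 × 0.31749 = 1.6986 W/m².
N₂O: 0.120 × (√313 − √272) = 0.120 × (17.6918 − 16.4924) = 0.120 × 1.1994 = 0.1439 W/m².
CFC-11: Δ = 260 − 2 = 258 ppt = 0.258 ppb; ΔF = 0.26 × 0.258 = 0.0671 W/m².
CH₄: 0.036 × (√1769 − √684) = 0.036 × (42.0595 − 26.1534) = 0.036 × 15.9061 = 0.5726 W/m².
Total ΔF = 1.6986 + 0.1439 + 0.0671 + 0.5726 = 2.4822 W/m².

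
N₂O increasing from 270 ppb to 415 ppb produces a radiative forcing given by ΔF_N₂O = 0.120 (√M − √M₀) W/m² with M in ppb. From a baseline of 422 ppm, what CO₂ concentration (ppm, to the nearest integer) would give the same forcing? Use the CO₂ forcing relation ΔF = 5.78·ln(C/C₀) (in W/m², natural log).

N₂O forcing: 0.120 × (√415 − √270) = 0.120 × (20.3715 − 16.4317) = 0.120 × 3.9398 = 0.47278 W/m².
Set 5.78 ln(C/422) = 0.47278: ln(C/422) = 0.47278/5.78 = 0.08180, so C = 422 × e^0.08180 = 422 × 1.08524 = 457.97 ppm.

C ≈ 458 ppm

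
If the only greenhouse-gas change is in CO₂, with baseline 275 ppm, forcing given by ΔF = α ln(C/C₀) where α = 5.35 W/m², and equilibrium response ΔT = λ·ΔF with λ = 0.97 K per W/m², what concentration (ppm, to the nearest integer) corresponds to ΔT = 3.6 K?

C ≈ 550 ppm

Required forcing: ΔF = ΔT/λ = 3.6/0.97 = 3.7113 W/m².
Then ln(C/275) = ΔF/5.35 = 3.7113/5.35 = 0.69370.
So C = 275 × e^0.69370 = 275 × 2.00111 = 550.31 ppm.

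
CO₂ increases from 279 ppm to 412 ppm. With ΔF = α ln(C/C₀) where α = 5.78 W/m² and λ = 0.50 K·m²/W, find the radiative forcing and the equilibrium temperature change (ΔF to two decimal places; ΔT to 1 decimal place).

CO₂: 5.78 × ln(412/279) = 5.78 × ln(1.47670) = 5.78 × 0.38981 = 2.2531 W/m².
ΔT = λ ΔF = 0.50 × 2.25 = 1.1250 K.

ΔF = 2.25 W/m²; ΔT = 1.1 K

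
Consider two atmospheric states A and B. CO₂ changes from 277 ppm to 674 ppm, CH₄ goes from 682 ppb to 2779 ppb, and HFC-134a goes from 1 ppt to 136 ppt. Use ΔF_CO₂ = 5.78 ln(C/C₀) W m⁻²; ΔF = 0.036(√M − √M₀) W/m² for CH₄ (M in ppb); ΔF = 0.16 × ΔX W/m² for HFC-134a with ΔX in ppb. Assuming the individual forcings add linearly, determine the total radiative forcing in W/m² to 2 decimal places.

ΔF = 6.12 W/m²

CO₂: 5.78 × ln(674/277) = 5.78 × ln(2.43321) = 5.78 × 0.88921 = 5.1396 W/m².
CH₄: 0.036 × (√2779 − √682) = 0.036 × (52.7162 − 26.1151) = 0.036 × 26.6011 = 0.9576 W/m².
HFC-134a: Δ = 136 − 1 = 135 ppt = 0.135 ppb; ΔF = 0.16 × 0.135 = 0.0216 W/m².
Total ΔF = 5.1396 + 0.9576 + 0.0216 = 6.1188 W/m².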